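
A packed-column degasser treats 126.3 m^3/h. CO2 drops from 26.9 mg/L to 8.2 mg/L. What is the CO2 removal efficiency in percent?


CO2_out / CO2_in = 8.2 / 26.9 = 0.30483271
Fraction remaining = 0.30483271
efficiency = (1 - 0.30483271) * 100 = 69.5167 %

69.5167 %


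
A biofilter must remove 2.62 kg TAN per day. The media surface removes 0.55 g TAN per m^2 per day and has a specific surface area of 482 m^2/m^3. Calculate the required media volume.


A = 2.62*1000 / 0.55 = 4763.6364 m^2
V = 4763.6364 / 482 = 9.88306

9.88306 m^3


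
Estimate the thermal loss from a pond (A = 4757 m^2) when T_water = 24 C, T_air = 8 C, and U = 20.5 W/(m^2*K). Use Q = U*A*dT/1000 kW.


Temperature difference dT = 24 - 8 = 16 K
Heat loss (W) = U * A * dT = 20.5 * 4757 * 16 = 1560296 W
Convert to kW: 1560296 / 1000 = 1560.296 kW

1560.296 kW


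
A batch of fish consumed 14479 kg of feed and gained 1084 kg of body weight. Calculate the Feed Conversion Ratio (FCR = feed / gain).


FCR = feed consumed / weight gained
FCR = 14479 kg / 1084 kg = 13.357

13.357


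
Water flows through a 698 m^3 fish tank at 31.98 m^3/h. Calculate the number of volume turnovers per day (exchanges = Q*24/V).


Daily flow volume = 31.98 m^3/h * 24 h = 767.52 m^3/day
Exchanges = daily flow / tank volume = 767.52 / 698 = 1.0996 exchanges/day

1.0996 exchanges/day


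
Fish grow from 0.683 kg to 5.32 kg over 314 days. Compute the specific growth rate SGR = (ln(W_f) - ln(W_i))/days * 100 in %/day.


ln(W_f) = ln(5.32) = 1.6714733
ln(W_i) = ln(0.683) = -0.38126042
ln(W_f) - ln(W_i) = 1.6714733 - -0.38126042 = 2.0527337
SGR = 2.0527337 / 314 * 100 = 0.653737 %/day

0.653737 %/day


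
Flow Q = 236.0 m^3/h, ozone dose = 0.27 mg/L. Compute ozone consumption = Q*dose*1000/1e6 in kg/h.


O3 demand (mg/h) = Q * dose * 1000 = 236.0 * 0.27 * 1000 = 63720 mg/h
Convert mg to kg: 63720 / 1e6 = 0.06372 kg/h

0.06372 kg/h


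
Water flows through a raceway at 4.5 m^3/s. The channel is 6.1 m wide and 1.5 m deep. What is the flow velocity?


Cross-sectional area = W * d = 6.1 * 1.5 = 9.15 m^2
Velocity = Q / A = 4.5 / 9.15 = 0.491803 m/s

0.491803 m/s


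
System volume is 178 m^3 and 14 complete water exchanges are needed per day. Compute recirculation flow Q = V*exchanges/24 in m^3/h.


Daily recirculation volume = 178 m^3 * 14 = 2492 m^3/day
Flow rate Q = daily volume / 24 h = 2492 / 24 = 103.833 m^3/h

103.833 m^3/h


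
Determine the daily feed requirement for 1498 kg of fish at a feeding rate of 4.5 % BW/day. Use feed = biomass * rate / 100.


Feeding rate fraction = 4.5% / 100 = 0.045
Daily feed = 1498 kg * 0.045 = 67.41 kg/day

67.41 kg/day


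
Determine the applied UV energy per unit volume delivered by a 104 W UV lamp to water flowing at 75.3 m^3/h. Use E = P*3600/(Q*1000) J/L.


Energy delivered per hour = 104 W * 3600 s = 374400 J/h
Volume treated per hour = 75.3 m^3/h * 1000 = 75300 L/h
dose = 374400 / 75300 = 4.97211 J/L

4.97211 J/L


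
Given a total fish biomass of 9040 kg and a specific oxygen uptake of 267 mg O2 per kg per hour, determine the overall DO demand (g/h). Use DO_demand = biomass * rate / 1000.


Total O2 consumption (mg/h) = 9040 kg * 267 mg/(kg*h) = 2413680 mg/h
Convert to g/h: 2413680 / 1000 = 2413.68 g/h

2413.68 g/h


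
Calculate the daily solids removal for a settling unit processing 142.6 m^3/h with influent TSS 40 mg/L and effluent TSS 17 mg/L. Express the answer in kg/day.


Concentration drop: TSS_in - TSS_out = 40 - 17 = 23 mg/L
Hourly solids removed = Q * dTSS = 142.6 m^3/h * 23 mg/L = 3279.8 g/h  (m^3/h * mg/L = g/h)
Daily solids removed = 3279.8 * 24 = 78715.2 g/day
Convert g to kg: 78715.2 / 1000 = 78.7152 kg/day

78.7152 kg/day


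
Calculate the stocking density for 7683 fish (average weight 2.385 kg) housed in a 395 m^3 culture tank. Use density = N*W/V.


Total biomass = 7683 fish * 2.385 kg = 18323.955 kg
Density = total biomass / volume = 18323.955 / 395 = 46.3898 kg/m^3

46.3898 kg/m^3


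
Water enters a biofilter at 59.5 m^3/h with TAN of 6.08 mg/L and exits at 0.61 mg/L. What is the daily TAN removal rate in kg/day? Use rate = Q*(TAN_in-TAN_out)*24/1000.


Concentration drop: TAN_in - TAN_out = 6.08 - 0.61 = 5.47 mg/L
Hourly TAN removed = Q * dTAN = 59.5 m^3/h * 5.47 mg/L = 325.465 g/h  (m^3/h * mg/L = g/h)
Daily TAN removed = 325.465 * 24 = 7811.16 g/day
Convert to kg/day: 7811.16 / 1000 = 7.81116 kg/day

7.81116 kg/day


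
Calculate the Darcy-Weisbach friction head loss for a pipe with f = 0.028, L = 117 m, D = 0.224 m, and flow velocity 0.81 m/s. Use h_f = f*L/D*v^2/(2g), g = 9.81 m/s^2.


v^2 = 0.81^2 = 0.6561 m^2/s^2
L/D = 117/0.224 = 522.32143
h_f = f*(L/D)*v^2/(2g) = 0.028 * 522.32143 * 0.6561 / 19.62 = 0.489065 m

0.489065 m


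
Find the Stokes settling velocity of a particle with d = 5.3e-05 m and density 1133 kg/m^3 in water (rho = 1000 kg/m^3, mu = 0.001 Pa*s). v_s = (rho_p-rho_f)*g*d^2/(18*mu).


Density difference: rho_p - rho_f = 1133 - 1000 = 133 kg/m^3
d^2 = (5.3e-05)^2 = 2.809e-09 m^2
Numerator = (rho_p - rho_f) * g * d^2 = 133 * 9.81 * 2.809e-09 = 3.6649866e-06
Denominator = 18 * mu = 18 * 0.001 = 0.018
v_s = 3.6649866e-06 / 0.018 = 2.0361e-04 m/s
Check: Re = rho_f * v_s * d / mu = 1000 * 2.0361e-04 * 5.3e-05 / 0.001 = 0.0108 < 1, so Stokes' law applies.

2.0361e-04 m/s


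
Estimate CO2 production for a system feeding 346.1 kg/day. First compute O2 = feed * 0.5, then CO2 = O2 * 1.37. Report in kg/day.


O2 = 346.1 * 0.5 = 173.05
CO2 = 173.05 * 1.37 = 237.0785

237.0785 kg/day


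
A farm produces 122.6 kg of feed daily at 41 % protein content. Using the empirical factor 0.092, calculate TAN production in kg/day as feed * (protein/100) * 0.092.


Protein in feed = 122.6 * 41/100 = 50.266 kg/day
TAN = protein * 0.092 = 50.266 * 0.092 = 4.624472 kg/day

4.624472 kg/day


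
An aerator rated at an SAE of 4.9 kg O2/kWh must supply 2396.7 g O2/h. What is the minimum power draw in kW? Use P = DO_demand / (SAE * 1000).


SAE in g O2/kWh = 4.9 * 1000 = 4900 g/kWh
P = DO_demand / SAE_g = 2396.7 / 4900 = 0.489122 kW

0.489122 kW


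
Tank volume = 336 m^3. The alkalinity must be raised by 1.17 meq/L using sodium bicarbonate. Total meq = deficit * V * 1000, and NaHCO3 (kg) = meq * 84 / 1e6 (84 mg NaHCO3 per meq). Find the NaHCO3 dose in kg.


Tank volume in L = 336 m^3 * 1000 = 336000 L
Total meq required = 1.17 meq/L * 336000 L = 393120 meq
NaHCO3 mass = 393120 meq * 84 mg/meq / 1e6 = 33.0221 kg

33.0221 kg


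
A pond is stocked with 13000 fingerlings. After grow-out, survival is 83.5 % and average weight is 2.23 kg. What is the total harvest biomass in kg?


Survivors = 13000 * 83.5/100 = 10855 fish
Harvest biomass = survivors * W_f = 10855 * 2.23 = 24206.65 kg

24206.65 kg


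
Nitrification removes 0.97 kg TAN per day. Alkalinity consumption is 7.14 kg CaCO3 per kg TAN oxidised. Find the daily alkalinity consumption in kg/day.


Alkalinity factor: 7.14 kg CaCO3 consumed per kg TAN nitrified
alk = 0.97 kg TAN * 7.14 = 6.9258 kg CaCO3/day

6.9258 kg CaCO3/day


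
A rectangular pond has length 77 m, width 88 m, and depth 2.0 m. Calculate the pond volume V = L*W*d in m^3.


Base area = L * W = 77 * 88 = 6776 m^2
Volume = area * depth = 6776 * 2.0 = 13552 m^3

13552 m^3


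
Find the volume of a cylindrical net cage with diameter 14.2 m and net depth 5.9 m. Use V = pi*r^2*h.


r = d/2 = 14.2/2 = 7.1 m
Base area = pi*r^2 = pi*7.1^2 = 158.36769 m^2
Volume = 158.36769 * 5.9 = 934.369 m^3

934.369 m^3


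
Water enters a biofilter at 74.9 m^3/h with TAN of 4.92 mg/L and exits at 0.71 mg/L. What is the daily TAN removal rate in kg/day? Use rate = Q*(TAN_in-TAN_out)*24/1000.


Concentration drop: TAN_in - TAN_out = 4.92 - 0.71 = 4.21 mg/L
Hourly TAN removed = Q * dTAN = 74.9 m^3/h * 4.21 mg/L = 315.329 g/h  (m^3/h * mg/L = g/h)
Daily TAN removed = 315.329 * 24 = 7567.896 g/day
Convert to kg/day: 7567.896 / 1000 = 7.567896 kg/day

7.567896 kg/day


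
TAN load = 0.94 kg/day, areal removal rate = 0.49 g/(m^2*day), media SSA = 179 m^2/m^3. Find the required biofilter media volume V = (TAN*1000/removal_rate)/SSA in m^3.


A = 0.94*1000 / 0.49 = 1918.3673 m^2
V = 1918.3673 / 179 = 10.7171

10.7171 m^3


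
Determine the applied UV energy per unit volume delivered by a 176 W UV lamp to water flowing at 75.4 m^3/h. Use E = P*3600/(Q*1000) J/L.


Energy delivered per hour = 176 W * 3600 s = 633600 J/h
Volume treated per hour = 75.4 m^3/h * 1000 = 75400 L/h
dose = 633600 / 75400 = 8.40318 J/L

8.40318 J/L


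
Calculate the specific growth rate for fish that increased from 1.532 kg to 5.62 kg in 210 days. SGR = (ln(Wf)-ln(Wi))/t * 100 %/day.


ln(W_f) = ln(5.62) = 1.7263317
ln(W_i) = ln(1.532) = 0.42657407
ln(W_f) - ln(W_i) = 1.7263317 - 0.42657407 = 1.2997576
SGR = 1.2997576 / 210 * 100 = 0.618932 %/day

0.618932 %/day


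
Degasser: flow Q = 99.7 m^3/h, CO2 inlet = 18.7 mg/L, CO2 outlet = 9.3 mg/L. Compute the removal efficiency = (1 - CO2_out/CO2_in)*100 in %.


CO2_out / CO2_in = 9.3 / 18.7 = 0.4973262
Fraction remaining = 0.4973262
efficiency = (1 - 0.4973262) * 100 = 50.2674 %

50.2674 %


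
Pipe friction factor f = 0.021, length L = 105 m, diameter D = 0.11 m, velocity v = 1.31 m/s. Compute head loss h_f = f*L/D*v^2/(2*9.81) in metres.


v^2 = 1.31^2 = 1.7161 m^2/s^2
L/D = 105/0.11 = 954.54545
h_f = f*(L/D)*v^2/(2g) = 0.021 * 954.54545 * 1.7161 / 19.62 = 1.75331 m

1.75331 m


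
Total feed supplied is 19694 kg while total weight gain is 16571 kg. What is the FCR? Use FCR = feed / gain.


FCR = feed consumed / weight gained
FCR = 19694 kg / 16571 kg = 1.18846

1.18846


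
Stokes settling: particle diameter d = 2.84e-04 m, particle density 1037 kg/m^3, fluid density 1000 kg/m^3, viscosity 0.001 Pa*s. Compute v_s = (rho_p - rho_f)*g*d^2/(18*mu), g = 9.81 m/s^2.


Density difference: rho_p - rho_f = 1037 - 1000 = 37 kg/m^3
d^2 = (2.84e-04)^2 = 8.0656e-08 m^2
Numerator = (rho_p - rho_f) * g * d^2 = 37 * 9.81 * 8.0656e-08 = 2.9275708e-05
Denominator = 18 * mu = 18 * 0.001 = 0.018
v_s = 2.9275708e-05 / 0.018 = 0.00162643 m/s
Check: Re = rho_f * v_s * d / mu = 1000 * 0.00162643 * 2.84e-04 / 0.001 = 0.462 < 1, so Stokes' law applies.

0.00162643 m/s


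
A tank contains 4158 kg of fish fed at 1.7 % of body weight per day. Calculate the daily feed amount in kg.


Feeding rate fraction = 1.7% / 100 = 0.017
Daily feed = 4158 kg * 0.017 = 70.686 kg/day

70.686 kg/day


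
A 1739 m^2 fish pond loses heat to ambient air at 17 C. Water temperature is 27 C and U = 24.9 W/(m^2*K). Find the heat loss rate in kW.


Temperature difference dT = 27 - 17 = 10 K
Heat loss (W) = U * A * dT = 24.9 * 1739 * 10 = 433011 W
Convert to kW: 433011 / 1000 = 433.011 kW

433.011 kW


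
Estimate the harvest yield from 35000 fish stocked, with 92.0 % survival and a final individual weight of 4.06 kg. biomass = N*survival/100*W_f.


Survivors = 35000 * 92.0/100 = 32200 fish
Harvest biomass = survivors * W_f = 32200 * 4.06 = 130732 kg

130732 kg


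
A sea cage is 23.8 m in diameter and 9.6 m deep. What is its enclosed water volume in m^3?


r = d/2 = 23.8/2 = 11.9 m
Base area = pi*r^2 = pi*11.9^2 = 444.88094 m^2
Volume = 444.88094 * 9.6 = 4270.86 m^3

4270.86 m^3


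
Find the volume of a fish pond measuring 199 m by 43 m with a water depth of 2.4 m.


Base area = L * W = 199 * 43 = 8557 m^2
Volume = area * depth = 8557 * 2.4 = 20536.8 m^3

20536.8 m^3


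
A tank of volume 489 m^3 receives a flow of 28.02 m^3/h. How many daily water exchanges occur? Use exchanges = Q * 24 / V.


Daily flow volume = 28.02 m^3/h * 24 h = 672.48 m^3/day
Exchanges = daily flow / tank volume = 672.48 / 489 = 1.37521 exchanges/day

1.37521 exchanges/day


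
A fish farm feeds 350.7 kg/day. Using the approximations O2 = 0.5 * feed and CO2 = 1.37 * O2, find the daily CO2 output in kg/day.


O2 = 350.7 * 0.5 = 175.35
CO2 = 175.35 * 1.37 = 240.2295

240.2295 kg/day


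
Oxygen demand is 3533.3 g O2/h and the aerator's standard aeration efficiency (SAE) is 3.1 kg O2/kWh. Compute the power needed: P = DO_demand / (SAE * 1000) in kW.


SAE in g O2/kWh = 3.1 * 1000 = 3100 g/kWh
P = DO_demand / SAE_g = 3533.3 / 3100 = 1.13977 kW

1.13977 kW


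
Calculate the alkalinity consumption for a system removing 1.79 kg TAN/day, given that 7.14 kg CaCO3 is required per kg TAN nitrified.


Alkalinity factor: 7.14 kg CaCO3 consumed per kg TAN nitrified
alk = 1.79 kg TAN * 7.14 = 12.7806 kg CaCO3/day

12.7806 kg CaCO3/day


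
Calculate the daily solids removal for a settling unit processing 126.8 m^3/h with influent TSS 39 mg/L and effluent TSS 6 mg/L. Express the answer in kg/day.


Concentration drop: TSS_in - TSS_out = 39 - 6 = 33 mg/L
Hourly solids removed = Q * dTSS = 126.8 m^3/h * 33 mg/L = 4184.4 g/h  (m^3/h * mg/L = g/h)
Daily solids removed = 4184.4 * 24 = 100425.6 g/day
Convert g to kg: 100425.6 / 1000 = 100.4256 kg/day

100.4256 kg/day


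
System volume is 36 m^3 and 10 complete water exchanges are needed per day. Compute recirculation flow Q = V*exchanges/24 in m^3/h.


Daily recirculation volume = 36 m^3 * 10 = 360 m^3/day
Flow rate Q = daily volume / 24 h = 360 / 24 = 15 m^3/h

15 m^3/h


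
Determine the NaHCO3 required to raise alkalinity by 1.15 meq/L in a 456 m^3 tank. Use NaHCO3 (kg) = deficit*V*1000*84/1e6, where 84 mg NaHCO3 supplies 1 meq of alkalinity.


Tank volume in L = 456 m^3 * 1000 = 456000 L
Total meq required = 1.15 meq/L * 456000 L = 524400 meq
NaHCO3 mass = 524400 meq * 84 mg/meq / 1e6 = 44.0496 kg

44.0496 kg


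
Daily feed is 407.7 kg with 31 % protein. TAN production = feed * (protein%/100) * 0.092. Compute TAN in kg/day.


Protein in feed = 407.7 * 31/100 = 126.387 kg/day
TAN = protein * 0.092 = 126.387 * 0.092 = 11.627604 kg/day

11.627604 kg/day


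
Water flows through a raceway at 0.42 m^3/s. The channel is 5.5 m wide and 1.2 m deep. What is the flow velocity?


Cross-sectional area = W * d = 5.5 * 1.2 = 6.6 m^2
Velocity = Q / A = 0.42 / 6.6 = 0.0636364 m/s

0.0636364 m/s


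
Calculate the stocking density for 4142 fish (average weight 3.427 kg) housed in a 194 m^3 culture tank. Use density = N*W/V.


Total biomass = 4142 fish * 3.427 kg = 14194.634 kg
Density = total biomass / volume = 14194.634 / 194 = 73.1682 kg/m^3

73.1682 kg/m^3


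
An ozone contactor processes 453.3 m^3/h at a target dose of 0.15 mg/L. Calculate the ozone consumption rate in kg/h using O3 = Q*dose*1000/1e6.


O3 demand (mg/h) = Q * dose * 1000 = 453.3 * 0.15 * 1000 = 67995 mg/h
Convert mg to kg: 67995 / 1e6 = 0.067995 kg/h

0.067995 kg/h


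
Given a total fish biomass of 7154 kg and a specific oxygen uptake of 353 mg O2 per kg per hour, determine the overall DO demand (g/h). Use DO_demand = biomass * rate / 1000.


Total O2 consumption (mg/h) = 7154 kg * 353 mg/(kg*h) = 2525362 mg/h
Convert to g/h: 2525362 / 1000 = 2525.362 g/h

2525.362 g/h


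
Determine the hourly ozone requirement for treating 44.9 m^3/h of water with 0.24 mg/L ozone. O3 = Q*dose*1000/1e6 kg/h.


O3 demand (mg/h) = Q * dose * 1000 = 44.9 * 0.24 * 1000 = 10776 mg/h
Convert mg to kg: 10776 / 1e6 = 0.010776 kg/h

0.010776 kg/h


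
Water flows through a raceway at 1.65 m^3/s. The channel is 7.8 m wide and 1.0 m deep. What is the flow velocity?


Cross-sectional area = W * d = 7.8 * 1.0 = 7.8 m^2
Velocity = Q / A = 1.65 / 7.8 = 0.211538 m/s

0.211538 m/s


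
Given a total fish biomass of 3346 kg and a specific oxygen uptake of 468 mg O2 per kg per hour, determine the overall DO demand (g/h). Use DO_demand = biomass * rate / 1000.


Total O2 consumption (mg/h) = 3346 kg * 468 mg/(kg*h) = 1565928 mg/h
Convert to g/h: 1565928 / 1000 = 1565.928 g/h

1565.928 g/h


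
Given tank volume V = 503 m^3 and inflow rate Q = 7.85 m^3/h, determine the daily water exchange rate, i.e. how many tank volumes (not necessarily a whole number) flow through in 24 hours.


Daily flow volume = 7.85 m^3/h * 24 h = 188.4 m^3/day
Exchanges = daily flow / tank volume = 188.4 / 503 = 0.374553 exchanges/day

0.374553 exchanges/day


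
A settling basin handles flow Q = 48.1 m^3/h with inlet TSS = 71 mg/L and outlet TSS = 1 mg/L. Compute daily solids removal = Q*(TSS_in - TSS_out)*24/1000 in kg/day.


Concentration drop: TSS_in - TSS_out = 71 - 1 = 70 mg/L
Hourly solids removed = Q * dTSS = 48.1 m^3/h * 70 mg/L = 3367 g/h  (m^3/h * mg/L = g/h)
Daily solids removed = 3367 * 24 = 80808 g/day
Convert g to kg: 80808 / 1000 = 80.808 kg/day

80.808 kg/day


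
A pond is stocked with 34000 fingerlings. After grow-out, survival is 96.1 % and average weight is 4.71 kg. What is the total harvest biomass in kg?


Survivors = 34000 * 96.1/100 = 32674 fish
Harvest biomass = survivors * W_f = 32674 * 4.71 = 153894.54 kg

153894.54 kg


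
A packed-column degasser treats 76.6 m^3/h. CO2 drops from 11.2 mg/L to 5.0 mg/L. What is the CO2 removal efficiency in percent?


CO2_out / CO2_in = 5.0 / 11.2 = 0.44642857
Fraction remaining = 0.44642857
efficiency = (1 - 0.44642857) * 100 = 55.3571 %

55.3571 %


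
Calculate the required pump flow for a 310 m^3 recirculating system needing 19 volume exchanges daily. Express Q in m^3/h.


Daily recirculation volume = 310 m^3 * 19 = 5890 m^3/day
Flow rate Q = daily volume / 24 h = 5890 / 24 = 245.417 m^3/h

245.417 m^3/h


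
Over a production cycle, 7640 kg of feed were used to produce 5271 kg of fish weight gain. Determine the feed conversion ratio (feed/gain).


FCR = feed consumed / weight gained
FCR = 7640 kg / 5271 kg = 1.44944

1.44944


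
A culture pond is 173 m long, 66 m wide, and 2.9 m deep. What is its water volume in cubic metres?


Base area = L * W = 173 * 66 = 11418 m^2
Volume = area * depth = 11418 * 2.9 = 33112.2 m^3

33112.2 m^3


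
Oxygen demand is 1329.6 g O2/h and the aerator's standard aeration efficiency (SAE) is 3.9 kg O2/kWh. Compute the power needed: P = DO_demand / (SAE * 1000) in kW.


SAE in g O2/kWh = 3.9 * 1000 = 3900 g/kWh
P = DO_demand / SAE_g = 1329.6 / 3900 = 0.340923 kW

0.340923 kW


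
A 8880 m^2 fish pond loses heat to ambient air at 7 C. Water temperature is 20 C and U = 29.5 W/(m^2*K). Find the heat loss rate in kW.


Temperature difference dT = 20 - 7 = 13 K
Heat loss (W) = U * A * dT = 29.5 * 8880 * 13 = 3405480 W
Convert to kW: 3405480 / 1000 = 3405.48 kW

3405.48 kW


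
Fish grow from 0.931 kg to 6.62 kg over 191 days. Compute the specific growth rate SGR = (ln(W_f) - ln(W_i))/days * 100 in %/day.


ln(W_f) = ln(6.62) = 1.8900954
ln(W_i) = ln(0.931) = -0.071496002
ln(W_f) - ln(W_i) = 1.8900954 - -0.071496002 = 1.9615914
SGR = 1.9615914 / 191 * 100 = 1.02701 %/day

1.02701 %/day


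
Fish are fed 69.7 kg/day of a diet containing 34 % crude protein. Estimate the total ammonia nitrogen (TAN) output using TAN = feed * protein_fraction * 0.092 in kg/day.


Protein in feed = 69.7 * 34/100 = 23.698 kg/day
TAN = protein * 0.092 = 23.698 * 0.092 = 2.180216 kg/day

2.180216 kg/day


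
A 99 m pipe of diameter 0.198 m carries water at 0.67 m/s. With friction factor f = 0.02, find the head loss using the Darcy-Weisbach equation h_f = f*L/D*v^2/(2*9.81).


v^2 = 0.67^2 = 0.4489 m^2/s^2
L/D = 99/0.198 = 500
h_f = f*(L/D)*v^2/(2g) = 0.02 * 500 * 0.4489 / 19.62 = 0.228797 m

0.228797 m


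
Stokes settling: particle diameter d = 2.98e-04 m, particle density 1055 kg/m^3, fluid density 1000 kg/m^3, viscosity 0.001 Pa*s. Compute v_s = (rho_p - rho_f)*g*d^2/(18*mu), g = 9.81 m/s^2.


Density difference: rho_p - rho_f = 1055 - 1000 = 55 kg/m^3
d^2 = (2.98e-04)^2 = 8.8804e-08 m^2
Numerator = (rho_p - rho_f) * g * d^2 = 55 * 9.81 * 8.8804e-08 = 4.7914198e-05
Denominator = 18 * mu = 18 * 0.001 = 0.018
v_s = 4.7914198e-05 / 0.018 = 0.0026619 m/s
Check: Re = rho_f * v_s * d / mu = 1000 * 0.0026619 * 2.98e-04 / 0.001 = 0.793 < 1, so Stokes' law applies.

0.0026619 m/s


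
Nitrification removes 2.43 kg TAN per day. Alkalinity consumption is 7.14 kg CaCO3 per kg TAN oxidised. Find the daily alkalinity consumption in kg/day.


Alkalinity factor: 7.14 kg CaCO3 consumed per kg TAN nitrified
alk = 2.43 kg TAN * 7.14 = 17.3502 kg CaCO3/day

17.3502 kg CaCO3/day


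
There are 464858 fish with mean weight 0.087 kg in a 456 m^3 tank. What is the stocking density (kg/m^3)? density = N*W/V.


Total biomass = 464858 fish * 0.087 kg = 40442.646 kg
Density = total biomass / volume = 40442.646 / 456 = 88.69 kg/m^3

88.69 kg/m^3


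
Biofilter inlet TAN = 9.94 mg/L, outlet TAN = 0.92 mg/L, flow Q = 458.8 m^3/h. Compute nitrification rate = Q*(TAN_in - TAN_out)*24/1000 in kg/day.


Concentration drop: TAN_in - TAN_out = 9.94 - 0.92 = 9.02 mg/L
Hourly TAN removed = Q * dTAN = 458.8 m^3/h * 9.02 mg/L = 4138.376 g/h  (m^3/h * mg/L = g/h)
Daily TAN removed = 4138.376 * 24 = 99321.024 g/day
Convert to kg/day: 99321.024 / 1000 = 99.321024 kg/day

99.321024 kg/day


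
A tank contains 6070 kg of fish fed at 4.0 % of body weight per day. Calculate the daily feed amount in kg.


Feeding rate fraction = 4.0% / 100 = 0.04
Daily feed = 6070 kg * 0.04 = 242.8 kg/day

242.8 kg/day


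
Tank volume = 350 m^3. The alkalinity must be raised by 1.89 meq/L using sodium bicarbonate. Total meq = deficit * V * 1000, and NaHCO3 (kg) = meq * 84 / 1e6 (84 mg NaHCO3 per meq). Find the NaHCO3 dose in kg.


Tank volume in L = 350 m^3 * 1000 = 350000 L
Total meq required = 1.89 meq/L * 350000 L = 661500 meq
NaHCO3 mass = 661500 meq * 84 mg/meq / 1e6 = 55.566 kg

55.566 kg


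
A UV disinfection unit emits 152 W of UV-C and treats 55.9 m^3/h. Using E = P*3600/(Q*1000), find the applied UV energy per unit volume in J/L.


Energy delivered per hour = 152 W * 3600 s = 547200 J/h
Volume treated per hour = 55.9 m^3/h * 1000 = 55900 L/h
dose = 547200 / 55900 = 9.78891 J/L

9.78891 J/L


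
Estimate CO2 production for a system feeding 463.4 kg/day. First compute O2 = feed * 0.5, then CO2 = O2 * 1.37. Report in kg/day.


O2 = 463.4 * 0.5 = 231.7
CO2 = 231.7 * 1.37 = 317.429

317.429 kg/day


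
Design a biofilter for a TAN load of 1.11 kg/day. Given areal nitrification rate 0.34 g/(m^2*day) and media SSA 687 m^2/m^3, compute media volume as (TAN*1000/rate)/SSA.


A = 1.11*1000 / 0.34 = 3264.7059 m^2
V = 3264.7059 / 687 = 4.75212

4.75212 m^3


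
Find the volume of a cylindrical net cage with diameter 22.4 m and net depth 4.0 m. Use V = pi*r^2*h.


r = d/2 = 22.4/2 = 11.2 m
Base area = pi*r^2 = pi*11.2^2 = 394.08138 m^2
Volume = 394.08138 * 4.0 = 1576.33 m^3

1576.33 m^3


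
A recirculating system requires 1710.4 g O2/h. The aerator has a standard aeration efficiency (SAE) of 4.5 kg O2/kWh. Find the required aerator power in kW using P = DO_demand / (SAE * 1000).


SAE in g O2/kWh = 4.5 * 1000 = 4500 g/kWh
P = DO_demand / SAE_g = 1710.4 / 4500 = 0.380089 kW

0.380089 kW


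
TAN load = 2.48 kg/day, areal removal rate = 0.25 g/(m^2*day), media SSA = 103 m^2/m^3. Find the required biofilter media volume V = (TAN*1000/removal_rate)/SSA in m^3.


A = 2.48*1000 / 0.25 = 9920 m^2
V = 9920 / 103 = 96.3107

96.3107 m^3


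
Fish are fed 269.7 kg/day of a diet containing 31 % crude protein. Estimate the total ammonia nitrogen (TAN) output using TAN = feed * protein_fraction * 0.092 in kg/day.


Protein in feed = 269.7 * 31/100 = 83.607 kg/day
TAN = protein * 0.092 = 83.607 * 0.092 = 7.691844 kg/day

7.691844 kg/day


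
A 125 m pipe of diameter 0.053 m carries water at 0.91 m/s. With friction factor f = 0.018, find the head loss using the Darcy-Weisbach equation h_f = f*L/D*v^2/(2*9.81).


v^2 = 0.91^2 = 0.8281 m^2/s^2
L/D = 125/0.053 = 2358.4906
h_f = f*(L/D)*v^2/(2g) = 0.018 * 2358.4906 * 0.8281 / 19.62 = 1.7918 m

1.7918 m


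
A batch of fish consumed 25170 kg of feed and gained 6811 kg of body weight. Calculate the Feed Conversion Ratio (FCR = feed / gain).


FCR = feed consumed / weight gained
FCR = 25170 kg / 6811 kg = 3.69549

3.69549


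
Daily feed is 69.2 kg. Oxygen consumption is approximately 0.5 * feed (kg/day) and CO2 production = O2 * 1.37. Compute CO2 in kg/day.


O2 = 69.2 * 0.5 = 34.6
CO2 = 34.6 * 1.37 = 47.402

47.402 kg/day


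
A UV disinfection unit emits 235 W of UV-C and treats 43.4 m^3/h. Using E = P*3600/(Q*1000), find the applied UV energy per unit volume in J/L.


Energy delivered per hour = 235 W * 3600 s = 846000 J/h
Volume treated per hour = 43.4 m^3/h * 1000 = 43400 L/h
dose = 846000 / 43400 = 19.4931 J/L

19.4931 J/L


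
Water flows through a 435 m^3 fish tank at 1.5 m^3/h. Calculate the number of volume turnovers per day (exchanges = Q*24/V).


Daily flow volume = 1.5 m^3/h * 24 h = 36 m^3/day
Exchanges = daily flow / tank volume = 36 / 435 = 0.0827586 exchanges/day

0.0827586 exchanges/day


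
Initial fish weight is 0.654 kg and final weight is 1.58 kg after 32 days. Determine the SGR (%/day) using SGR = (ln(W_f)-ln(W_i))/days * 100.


ln(W_f) = ln(1.58) = 0.45742485
ln(W_i) = ln(0.654) = -0.42464793
ln(W_f) - ln(W_i) = 0.45742485 - -0.42464793 = 0.88207278
SGR = 0.88207278 / 32 * 100 = 2.75648 %/day

2.75648 %/day


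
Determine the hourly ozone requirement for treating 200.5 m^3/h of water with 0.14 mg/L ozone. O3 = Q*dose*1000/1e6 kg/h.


O3 demand (mg/h) = Q * dose * 1000 = 200.5 * 0.14 * 1000 = 28070 mg/h
Convert mg to kg: 28070 / 1e6 = 0.02807 kg/h

0.02807 kg/h


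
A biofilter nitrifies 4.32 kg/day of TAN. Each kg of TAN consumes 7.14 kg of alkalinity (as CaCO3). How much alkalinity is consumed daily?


Alkalinity factor: 7.14 kg CaCO3 consumed per kg TAN nitrified
alk = 4.32 kg TAN * 7.14 = 30.8448 kg CaCO3/day

30.8448 kg CaCO3/day


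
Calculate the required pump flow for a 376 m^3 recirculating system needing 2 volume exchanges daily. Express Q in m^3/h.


Daily recirculation volume = 376 m^3 * 2 = 752 m^3/day
Flow rate Q = daily volume / 24 h = 752 / 24 = 31.3333 m^3/h

31.3333 m^3/h


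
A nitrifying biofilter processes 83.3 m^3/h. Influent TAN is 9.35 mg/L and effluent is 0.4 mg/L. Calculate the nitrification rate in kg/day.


Concentration drop: TAN_in - TAN_out = 9.35 - 0.4 = 8.95 mg/L
Hourly TAN removed = Q * dTAN = 83.3 m^3/h * 8.95 mg/L = 745.535 g/h  (m^3/h * mg/L = g/h)
Daily TAN removed = 745.535 * 24 = 17892.84 g/day
Convert to kg/day: 17892.84 / 1000 = 17.89284 kg/day

17.89284 kg/day


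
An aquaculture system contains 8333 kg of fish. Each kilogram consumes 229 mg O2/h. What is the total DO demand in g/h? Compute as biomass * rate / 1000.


Total O2 consumption (mg/h) = 8333 kg * 229 mg/(kg*h) = 1908257 mg/h
Convert to g/h: 1908257 / 1000 = 1908.257 g/h

1908.257 g/h


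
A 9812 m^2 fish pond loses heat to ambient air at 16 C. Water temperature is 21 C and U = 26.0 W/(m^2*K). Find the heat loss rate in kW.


Temperature difference dT = 21 - 16 = 5 K
Heat loss (W) = U * A * dT = 26.0 * 9812 * 5 = 1275560 W
Convert to kW: 1275560 / 1000 = 1275.56 kW

1275.56 kW


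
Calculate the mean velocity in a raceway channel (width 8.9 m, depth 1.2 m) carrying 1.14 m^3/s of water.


Cross-sectional area = W * d = 8.9 * 1.2 = 10.68 m^2
Velocity = Q / A = 1.14 / 10.68 = 0.106742 m/s

0.106742 m/s


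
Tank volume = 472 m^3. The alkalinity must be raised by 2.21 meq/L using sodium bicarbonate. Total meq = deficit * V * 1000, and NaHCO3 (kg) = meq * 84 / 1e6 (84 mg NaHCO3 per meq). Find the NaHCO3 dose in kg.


Tank volume in L = 472 m^3 * 1000 = 472000 L
Total meq required = 2.21 meq/L * 472000 L = 1043120 meq
NaHCO3 mass = 1043120 meq * 84 mg/meq / 1e6 = 87.6221 kg

87.6221 kg


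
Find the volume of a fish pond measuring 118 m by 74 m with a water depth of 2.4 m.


Base area = L * W = 118 * 74 = 8732 m^2
Volume = area * depth = 8732 * 2.4 = 20956.8 m^3

20956.8 m^3


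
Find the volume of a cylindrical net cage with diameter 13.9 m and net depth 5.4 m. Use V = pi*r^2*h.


r = d/2 = 13.9/2 = 6.95 m
Base area = pi*r^2 = pi*6.95^2 = 151.74678 m^2
Volume = 151.74678 * 5.4 = 819.433 m^3

819.433 m^3


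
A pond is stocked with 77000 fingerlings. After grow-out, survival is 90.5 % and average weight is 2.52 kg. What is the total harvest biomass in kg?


Survivors = 77000 * 90.5/100 = 69685 fish
Harvest biomass = survivors * W_f = 69685 * 2.52 = 175606.2 kg

175606.2 kg


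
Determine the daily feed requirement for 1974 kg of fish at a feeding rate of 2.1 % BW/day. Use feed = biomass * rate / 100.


Feeding rate fraction = 2.1% / 100 = 0.021
Daily feed = 1974 kg * 0.021 = 41.454 kg/day

41.454 kg/day


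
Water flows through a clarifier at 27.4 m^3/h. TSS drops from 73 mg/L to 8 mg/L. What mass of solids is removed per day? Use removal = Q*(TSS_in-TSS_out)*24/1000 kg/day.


Concentration drop: TSS_in - TSS_out = 73 - 8 = 65 mg/L
Hourly solids removed = Q * dTSS = 27.4 m^3/h * 65 mg/L = 1781 g/h  (m^3/h * mg/L = g/h)
Daily solids removed = 1781 * 24 = 42744 g/day
Convert g to kg: 42744 / 1000 = 42.744 kg/day

42.744 kg/day


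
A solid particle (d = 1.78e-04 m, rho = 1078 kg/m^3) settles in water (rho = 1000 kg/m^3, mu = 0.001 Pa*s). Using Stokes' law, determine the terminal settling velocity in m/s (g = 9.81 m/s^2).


Density difference: rho_p - rho_f = 1078 - 1000 = 78 kg/m^3
d^2 = (1.78e-04)^2 = 3.1684e-08 m^2
Numerator = (rho_p - rho_f) * g * d^2 = 78 * 9.81 * 3.1684e-08 = 2.4243963e-05
Denominator = 18 * mu = 18 * 0.001 = 0.018
v_s = 2.4243963e-05 / 0.018 = 0.00134689 m/s
Check: Re = rho_f * v_s * d / mu = 1000 * 0.00134689 * 1.78e-04 / 0.001 = 0.24 < 1, so Stokes' law applies.

0.00134689 m/s


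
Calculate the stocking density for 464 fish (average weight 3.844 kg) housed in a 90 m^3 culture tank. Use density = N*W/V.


Total biomass = 464 fish * 3.844 kg = 1783.616 kg
Density = total biomass / volume = 1783.616 / 90 = 19.818 kg/m^3

19.818 kg/m^3


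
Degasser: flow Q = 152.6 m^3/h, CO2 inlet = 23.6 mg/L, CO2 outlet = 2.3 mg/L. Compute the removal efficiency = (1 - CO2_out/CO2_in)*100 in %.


CO2_out / CO2_in = 2.3 / 23.6 = 0.097457627
Fraction remaining = 0.097457627
efficiency = (1 - 0.097457627) * 100 = 90.2542 %

90.2542 %


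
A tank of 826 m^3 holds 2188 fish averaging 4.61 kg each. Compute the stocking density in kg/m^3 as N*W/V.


Total biomass = 2188 fish * 4.61 kg = 10086.68 kg
Density = total biomass / volume = 10086.68 / 826 = 12.2115 kg/m^3

12.2115 kg/m^3


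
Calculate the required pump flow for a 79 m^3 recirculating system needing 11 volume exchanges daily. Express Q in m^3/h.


Daily recirculation volume = 79 m^3 * 11 = 869 m^3/day
Flow rate Q = daily volume / 24 h = 869 / 24 = 36.2083 m^3/h

36.2083 m^3/h


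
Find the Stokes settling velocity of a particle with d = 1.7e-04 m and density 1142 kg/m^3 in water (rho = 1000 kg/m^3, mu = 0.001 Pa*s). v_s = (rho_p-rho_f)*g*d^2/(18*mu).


Density difference: rho_p - rho_f = 1142 - 1000 = 142 kg/m^3
d^2 = (1.7e-04)^2 = 2.89e-08 m^2
Numerator = (rho_p - rho_f) * g * d^2 = 142 * 9.81 * 2.89e-08 = 4.0258278e-05
Denominator = 18 * mu = 18 * 0.001 = 0.018
v_s = 4.0258278e-05 / 0.018 = 0.00223657 m/s
Check: Re = rho_f * v_s * d / mu = 1000 * 0.00223657 * 1.7e-04 / 0.001 = 0.38 < 1, so Stokes' law applies.

0.00223657 m/s


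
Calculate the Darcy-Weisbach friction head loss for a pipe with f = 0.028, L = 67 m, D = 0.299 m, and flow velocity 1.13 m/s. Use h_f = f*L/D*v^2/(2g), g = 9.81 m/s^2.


v^2 = 1.13^2 = 1.2769 m^2/s^2
L/D = 67/0.299 = 224.08027
h_f = f*(L/D)*v^2/(2g) = 0.028 * 224.08027 * 1.2769 / 19.62 = 0.408338 m

0.408338 m


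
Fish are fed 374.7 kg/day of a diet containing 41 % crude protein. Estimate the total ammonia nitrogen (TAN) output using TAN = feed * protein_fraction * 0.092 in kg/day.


Protein in feed = 374.7 * 41/100 = 153.627 kg/day
TAN = protein * 0.092 = 153.627 * 0.092 = 14.133684 kg/day

14.133684 kg/day


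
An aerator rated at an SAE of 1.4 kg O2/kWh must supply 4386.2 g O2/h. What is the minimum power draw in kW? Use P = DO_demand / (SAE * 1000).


SAE in g O2/kWh = 1.4 * 1000 = 1400 g/kWh
P = DO_demand / SAE_g = 4386.2 / 1400 = 3.133 kW

3.133 kW


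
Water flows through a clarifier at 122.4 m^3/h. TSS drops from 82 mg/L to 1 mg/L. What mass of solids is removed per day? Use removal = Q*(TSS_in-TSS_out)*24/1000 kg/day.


Concentration drop: TSS_in - TSS_out = 82 - 1 = 81 mg/L
Hourly solids removed = Q * dTSS = 122.4 m^3/h * 81 mg/L = 9914.4 g/h  (m^3/h * mg/L = g/h)
Daily solids removed = 9914.4 * 24 = 237945.6 g/day
Convert g to kg: 237945.6 / 1000 = 237.9456 kg/day

237.9456 kg/day


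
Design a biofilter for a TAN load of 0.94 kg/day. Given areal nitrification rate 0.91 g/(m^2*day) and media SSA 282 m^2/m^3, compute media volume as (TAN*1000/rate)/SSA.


A = 0.94*1000 / 0.91 = 1032.967 m^2
V = 1032.967 / 282 = 3.663

3.663 m^3


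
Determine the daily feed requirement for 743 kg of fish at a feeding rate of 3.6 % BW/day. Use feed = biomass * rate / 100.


Feeding rate fraction = 3.6% / 100 = 0.036
Daily feed = 743 kg * 0.036 = 26.748 kg/day

26.748 kg/day


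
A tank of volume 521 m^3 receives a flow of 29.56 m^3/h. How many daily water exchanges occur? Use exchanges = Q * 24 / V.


Daily flow volume = 29.56 m^3/h * 24 h = 709.44 m^3/day
Exchanges = daily flow / tank volume = 709.44 / 521 = 1.36169 exchanges/day

1.36169 exchanges/day


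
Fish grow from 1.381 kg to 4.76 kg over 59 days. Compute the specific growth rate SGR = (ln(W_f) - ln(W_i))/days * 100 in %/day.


ln(W_f) = ln(4.76) = 1.5602477
ln(W_i) = ln(1.381) = 0.32280787
ln(W_f) - ln(W_i) = 1.5602477 - 0.32280787 = 1.2374398
SGR = 1.2374398 / 59 * 100 = 2.09736 %/day

2.09736 %/day


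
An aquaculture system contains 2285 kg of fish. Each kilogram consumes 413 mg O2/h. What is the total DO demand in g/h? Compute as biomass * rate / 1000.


Total O2 consumption (mg/h) = 2285 kg * 413 mg/(kg*h) = 943705 mg/h
Convert to g/h: 943705 / 1000 = 943.705 g/h

943.705 g/h


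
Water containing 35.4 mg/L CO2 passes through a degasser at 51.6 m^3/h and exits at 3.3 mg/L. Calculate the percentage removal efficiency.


CO2_out / CO2_in = 3.3 / 35.4 = 0.093220339
Fraction remaining = 0.093220339
efficiency = (1 - 0.093220339) * 100 = 90.678 %

90.678 %


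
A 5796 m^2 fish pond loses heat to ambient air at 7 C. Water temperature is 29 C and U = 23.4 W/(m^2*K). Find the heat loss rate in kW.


Temperature difference dT = 29 - 7 = 22 K
Heat loss (W) = U * A * dT = 23.4 * 5796 * 22 = 2983780.8 W
Convert to kW: 2983780.8 / 1000 = 2983.7808 kW

2983.7808 kW


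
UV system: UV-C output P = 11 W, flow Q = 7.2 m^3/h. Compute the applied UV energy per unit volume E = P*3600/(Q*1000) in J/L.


Energy delivered per hour = 11 W * 3600 s = 39600 J/h
Volume treated per hour = 7.2 m^3/h * 1000 = 7200 L/h
dose = 39600 / 7200 = 5.5 J/L

5.5 J/L


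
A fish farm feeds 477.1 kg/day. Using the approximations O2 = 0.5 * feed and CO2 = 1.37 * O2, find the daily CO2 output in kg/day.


O2 = 477.1 * 0.5 = 238.55
CO2 = 238.55 * 1.37 = 326.8135

326.8135 kg/day


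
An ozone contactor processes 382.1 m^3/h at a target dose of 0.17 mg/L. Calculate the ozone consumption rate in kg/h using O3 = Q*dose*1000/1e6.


O3 demand (mg/h) = Q * dose * 1000 = 382.1 * 0.17 * 1000 = 64957 mg/h
Convert mg to kg: 64957 / 1e6 = 0.064957 kg/h

0.064957 kg/h


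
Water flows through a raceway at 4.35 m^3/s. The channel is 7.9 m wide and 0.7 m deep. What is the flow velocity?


Cross-sectional area = W * d = 7.9 * 0.7 = 5.53 m^2
Velocity = Q / A = 4.35 / 5.53 = 0.786618 m/s

0.786618 m/s


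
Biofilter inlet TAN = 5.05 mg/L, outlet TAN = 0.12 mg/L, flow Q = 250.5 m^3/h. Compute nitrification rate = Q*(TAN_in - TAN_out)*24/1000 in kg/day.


Concentration drop: TAN_in - TAN_out = 5.05 - 0.12 = 4.93 mg/L
Hourly TAN removed = Q * dTAN = 250.5 m^3/h * 4.93 mg/L = 1234.965 g/h  (m^3/h * mg/L = g/h)
Daily TAN removed = 1234.965 * 24 = 29639.16 g/day
Convert to kg/day: 29639.16 / 1000 = 29.63916 kg/day

29.63916 kg/day


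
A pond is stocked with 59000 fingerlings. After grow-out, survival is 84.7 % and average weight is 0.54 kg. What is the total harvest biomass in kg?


Survivors = 59000 * 84.7/100 = 49973 fish
Harvest biomass = survivors * W_f = 49973 * 0.54 = 26985.42 kg

26985.42 kg


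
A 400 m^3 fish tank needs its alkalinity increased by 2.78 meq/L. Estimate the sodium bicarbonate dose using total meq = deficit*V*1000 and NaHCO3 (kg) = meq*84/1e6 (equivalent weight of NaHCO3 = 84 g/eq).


Tank volume in L = 400 m^3 * 1000 = 400000 L
Total meq required = 2.78 meq/L * 400000 L = 1112000 meq
NaHCO3 mass = 1112000 meq * 84 mg/meq / 1e6 = 93.408 kg

93.408 kg


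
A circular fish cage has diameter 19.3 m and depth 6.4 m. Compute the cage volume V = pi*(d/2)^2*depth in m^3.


r = d/2 = 19.3/2 = 9.65 m
Base area = pi*r^2 = pi*9.65^2 = 292.55296 m^2
Volume = 292.55296 * 6.4 = 1872.34 m^3

1872.34 m^3


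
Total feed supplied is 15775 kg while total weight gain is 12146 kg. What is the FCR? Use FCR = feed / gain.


FCR = feed consumed / weight gained
FCR = 15775 kg / 12146 kg = 1.29878

1.29878


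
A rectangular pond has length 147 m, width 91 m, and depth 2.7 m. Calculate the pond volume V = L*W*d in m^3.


Base area = L * W = 147 * 91 = 13377 m^2
Volume = area * depth = 13377 * 2.7 = 36117.9 m^3

36117.9 m^3


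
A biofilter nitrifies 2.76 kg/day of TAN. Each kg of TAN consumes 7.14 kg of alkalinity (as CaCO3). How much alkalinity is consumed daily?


Alkalinity factor: 7.14 kg CaCO3 consumed per kg TAN nitrified
alk = 2.76 kg TAN * 7.14 = 19.7064 kg CaCO3/day

19.7064 kg CaCO3/day


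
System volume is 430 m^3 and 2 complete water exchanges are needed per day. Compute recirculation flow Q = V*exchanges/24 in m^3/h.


Daily recirculation volume = 430 m^3 * 2 = 860 m^3/day
Flow rate Q = daily volume / 24 h = 860 / 24 = 35.8333 m^3/h

35.8333 m^3/h


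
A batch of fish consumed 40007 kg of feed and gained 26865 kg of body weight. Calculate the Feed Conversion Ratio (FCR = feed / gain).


FCR = feed consumed / weight gained
FCR = 40007 kg / 26865 kg = 1.48919

1.48919


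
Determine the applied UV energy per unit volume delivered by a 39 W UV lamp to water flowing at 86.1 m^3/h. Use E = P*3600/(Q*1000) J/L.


Energy delivered per hour = 39 W * 3600 s = 140400 J/h
Volume treated per hour = 86.1 m^3/h * 1000 = 86100 L/h
dose = 140400 / 86100 = 1.63066 J/L

1.63066 J/L


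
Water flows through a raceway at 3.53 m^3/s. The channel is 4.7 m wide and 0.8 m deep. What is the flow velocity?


Cross-sectional area = W * d = 4.7 * 0.8 = 3.76 m^2
Velocity = Q / A = 3.53 / 3.76 = 0.93883 m/s

0.93883 m/s


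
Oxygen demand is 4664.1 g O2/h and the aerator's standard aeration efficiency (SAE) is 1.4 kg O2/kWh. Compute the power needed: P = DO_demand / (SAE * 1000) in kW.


SAE in g O2/kWh = 1.4 * 1000 = 1400 g/kWh
P = DO_demand / SAE_g = 4664.1 / 1400 = 3.3315 kW

3.3315 kW


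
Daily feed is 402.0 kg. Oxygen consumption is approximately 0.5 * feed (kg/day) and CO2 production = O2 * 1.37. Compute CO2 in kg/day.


O2 = 402.0 * 0.5 = 201
CO2 = 201 * 1.37 = 275.37

275.37 kg/day


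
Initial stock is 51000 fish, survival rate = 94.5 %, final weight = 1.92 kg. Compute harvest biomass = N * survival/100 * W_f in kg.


Survivors = 51000 * 94.5/100 = 48195 fish
Harvest biomass = survivors * W_f = 48195 * 1.92 = 92534.4 kg

92534.4 kg


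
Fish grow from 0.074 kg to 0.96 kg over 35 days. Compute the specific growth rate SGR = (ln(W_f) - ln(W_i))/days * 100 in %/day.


ln(W_f) = ln(0.96) = -0.040821995
ln(W_i) = ln(0.074) = -2.6036902
ln(W_f) - ln(W_i) = -0.040821995 - -2.6036902 = 2.5628682
SGR = 2.5628682 / 35 * 100 = 7.32248 %/day

7.32248 %/day


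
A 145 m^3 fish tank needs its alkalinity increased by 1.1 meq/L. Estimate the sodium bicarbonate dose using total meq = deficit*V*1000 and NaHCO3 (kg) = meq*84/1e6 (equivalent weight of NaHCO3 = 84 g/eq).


Tank volume in L = 145 m^3 * 1000 = 145000 L
Total meq required = 1.1 meq/L * 145000 L = 159500 meq
NaHCO3 mass = 159500 meq * 84 mg/meq / 1e6 = 13.398 kg

13.398 kg
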